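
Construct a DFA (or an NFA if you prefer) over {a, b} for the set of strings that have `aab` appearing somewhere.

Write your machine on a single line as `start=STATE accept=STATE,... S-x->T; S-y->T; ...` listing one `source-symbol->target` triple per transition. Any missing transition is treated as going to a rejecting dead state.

Track how much of `aab` has been matched so far: state q0 is no progress, q3 is the absorbing accept state reached once `aab` has occurred. Intermediate states record partial matches; on a mismatch, fall back to the longest reusable overlap.
With 4 states:
        a   b  
>  q0   q1  q0 
   q1   q2  q0 
   q2   q2  q3 
 * q3   q3  q3 
(> = start, * = accepting)

start=q0; accept=q3; q0-a->q1; q0-b->q0; q1-a->q2; q1-b->q0; q2-a->q2; q2-b->q3; q3-a->q3; q3-b->q3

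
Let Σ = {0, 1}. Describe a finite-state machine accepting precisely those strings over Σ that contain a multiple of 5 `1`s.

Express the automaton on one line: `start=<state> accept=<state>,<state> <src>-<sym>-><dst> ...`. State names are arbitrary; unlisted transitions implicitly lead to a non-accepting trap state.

start=A accept=A A-0->A A-1->B B-0->B B-1->C C-0->C C-1->D D-0->D D-1->E E-0->E E-1->A

Keep the running count of `1`s modulo 5: each `1` advances along the cycle A → B → C → D → E → A while other symbols loop. Accept at A.
A 5-state machine:
       0  1 
>* A   A  B 
   B   B  C 
   C   C  D 
   D   D  E 
   E   E  A 
(> = start, * = accepting)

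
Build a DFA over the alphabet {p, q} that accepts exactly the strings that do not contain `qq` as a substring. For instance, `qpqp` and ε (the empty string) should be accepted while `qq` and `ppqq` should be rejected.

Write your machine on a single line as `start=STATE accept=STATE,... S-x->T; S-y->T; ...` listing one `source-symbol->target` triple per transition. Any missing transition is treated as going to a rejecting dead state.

Track partial matches of the forbidden pattern `qq`. State C is a dead state reached once `qq` has occurred; every other state accepts. A means no part of `qq` is currently matched.
       p  q 
>* A   A  B 
 * B   A  C 
   C   C  C 
(> = start, * = accepting)

start=A; accept=A,B; A-p->A; A-q->B; B-p->A; B-q->C; C-p->C; C-q->C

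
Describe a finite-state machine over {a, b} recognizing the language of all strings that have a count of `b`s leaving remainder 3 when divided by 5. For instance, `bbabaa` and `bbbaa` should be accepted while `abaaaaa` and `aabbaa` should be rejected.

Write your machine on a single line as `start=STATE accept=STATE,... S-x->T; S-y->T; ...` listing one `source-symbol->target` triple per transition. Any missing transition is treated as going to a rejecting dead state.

The only thing that matters is how many `b`s have appeared, reduced mod 5. Use one state per residue: q0 for 0, …, q4 for 4. Reading `b` moves to the next residue; anything else stays put. q3 is accepting.
        a   b  
>  q0   q0  q1 
   q1   q1  q2 
   q2   q2  q3 
 * q3   q3  q4 
   q4   q4  q0 
(> = start, * = accepting)

start=q0; accept=q3; q0-a->q0; q0-b->q1; q1-a->q1; q1-b->q2; q2-a->q2; q2-b->q3; q3-a->q3; q3-b->q4; q4-a->q4; q4-b->q0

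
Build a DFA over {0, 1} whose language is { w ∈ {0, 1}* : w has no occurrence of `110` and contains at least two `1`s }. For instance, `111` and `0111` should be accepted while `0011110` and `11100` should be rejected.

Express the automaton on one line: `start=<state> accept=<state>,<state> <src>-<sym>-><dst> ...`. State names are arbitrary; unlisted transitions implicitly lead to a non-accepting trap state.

Handle the two conditions separately and then intersect. One (4 states) tracks partial matches of the forbidden pattern `110`; the other (4 states) tracks the count of `1`s, saturating at 3. Each combined state is a pair, one component from each; accept when both components accept.
11 states suffice.
          0    1  
>  S0     S0   S1 
   S1     S2   S3 
   S2     S2   S4 
 * S3     S5   S6 
 * S4     S7   S6 
   S5     S5   S8 
 * S6     S8   S6 
 * S7     S7   S9 
   S8     S8   S8 
 * S9    S10   S6 
 * S10   S10   S9 
(> = start, * = accepting)

start=S0 accept=S3,S4,S6,S7,S9,S10 S0-0->S0 S0-1->S1 S1-0->S2 S1-1->S3 S2-0->S2 S2-1->S4 S3-0->S5 S3-1->S6 S4-0->S7 S4-1->S6 S5-0->S5 S5-1->S8 S6-0->S8 S6-1->S6 S7-0->S7 S7-1->S9 S8-0->S8 S8-1->S8 S9-0->S10 S9-1->S6 S10-0->S10 S10-1->S9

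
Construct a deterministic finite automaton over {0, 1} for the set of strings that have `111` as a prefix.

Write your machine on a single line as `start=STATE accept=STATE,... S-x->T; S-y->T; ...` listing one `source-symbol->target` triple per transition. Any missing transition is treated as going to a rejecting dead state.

start=q0; accept=q3; q0-0->q4; q0-1->q1; q1-0->q4; q1-1->q2; q2-0->q4; q2-1->q3; q3-0->q3; q3-1->q3; q4-0->q4; q4-1->q4

Check the first 3 symbols one by one: q0 through q2 record how many have matched `111` so far; any wrong symbol goes to the dead state q4. After all 3 match we enter the accepting sink q3.
5 states suffice.
        0   1  
>  q0   q4  q1 
   q1   q4  q2 
   q2   q4  q3 
 * q3   q3  q3 
   q4   q4  q4 
(> = start, * = accepting)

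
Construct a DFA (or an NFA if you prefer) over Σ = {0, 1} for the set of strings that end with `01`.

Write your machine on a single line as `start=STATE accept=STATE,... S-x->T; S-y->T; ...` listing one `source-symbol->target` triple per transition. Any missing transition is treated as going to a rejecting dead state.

Remember how much of `01` the current input suffix matches. State s0 means no match yet; s1 means the last symbol is `0`; s2 means the last 2 symbols are `01`. Only s2 accepts. On a mismatch, fall back to the longest proper suffix that is still a prefix of `01`.
        0   1  
>  s0   s1  s0 
   s1   s1  s2 
 * s2   s1  s0 
(> = start, * = accepting)

start=s0; accept=s2; s0-0->s1; s0-1->s0; s1-0->s1; s1-1->s2; s2-0->s1; s2-1->s0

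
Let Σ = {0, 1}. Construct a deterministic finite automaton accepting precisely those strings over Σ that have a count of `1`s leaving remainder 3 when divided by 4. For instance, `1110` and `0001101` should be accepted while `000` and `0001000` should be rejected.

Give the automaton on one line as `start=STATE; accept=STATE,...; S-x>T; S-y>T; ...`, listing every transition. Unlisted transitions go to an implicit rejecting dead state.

Keep the running count of `1`s modulo 4: each `1` advances along the cycle s0 → s1 → s2 → s3 → s0 while other symbols loop. Accept at s3.
        0   1  
>  s0   s0  s1 
   s1   s1  s2 
   s2   s2  s3 
 * s3   s3  s0 
(> = start, * = accepting)

start=s0; accept=s3; s0-0>s0; s0-1>s1; s1-0>s1; s1-1>s2; s2-0>s2; s2-1>s3; s3-0>s3; s3-1>s0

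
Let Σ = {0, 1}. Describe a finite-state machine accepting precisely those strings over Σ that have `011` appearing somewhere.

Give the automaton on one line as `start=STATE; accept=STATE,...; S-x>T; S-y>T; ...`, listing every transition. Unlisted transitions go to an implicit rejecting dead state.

States s0..s2 record the length of the longest prefix of `011` that matches the current input suffix. Reaching s3 means `011` has been seen, and we stay there forever. Accept from s3.
4 states suffice.
        0   1  
>  s0   s1  s0 
   s1   s1  s2 
   s2   s1  s3 
 * s3   s3  s3 
(> = start, * = accepting)

start=s0; accept=s3; s0-0>s1; s0-1>s0; s1-0>s1; s1-1>s2; s2-0>s1; s2-1>s3; s3-0>s3; s3-1>s3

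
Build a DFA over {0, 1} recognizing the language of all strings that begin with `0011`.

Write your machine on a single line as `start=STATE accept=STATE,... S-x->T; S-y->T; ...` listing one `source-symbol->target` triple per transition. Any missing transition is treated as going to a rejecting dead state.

start=A; accept=E; A-0->B; A-1->F; B-0->C; B-1->F; C-0->F; C-1->D; D-0->F; D-1->E; E-0->E; E-1->E; F-0->F; F-1->F

Walk along `0011` while the input agrees: from A take `0` to B, and so on. Any deviation drops to the rejecting sink F. Once E is reached the prefix is confirmed and every continuation is accepted.
       0  1 
>  A   B  F 
   B   C  F 
   C   F  D 
   D   F  E 
 * E   E  E 
   F   F  F 
(> = start, * = accepting)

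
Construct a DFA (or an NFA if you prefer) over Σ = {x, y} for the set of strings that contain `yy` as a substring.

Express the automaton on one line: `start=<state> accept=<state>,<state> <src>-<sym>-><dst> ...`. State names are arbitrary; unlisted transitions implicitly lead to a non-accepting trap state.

Track how much of `yy` has been matched so far: state S0 is no progress, S2 is the absorbing accept state reached once `yy` has occurred. Intermediate states record partial matches; on a mismatch, fall back to the longest reusable overlap.
        x   y  
>  S0   S0  S1 
   S1   S0  S2 
 * S2   S2  S2 
(> = start, * = accepting)

start=S0 accept=S2 S0-x->S0 S0-y->S1 S1-x->S0 S1-y->S2 S2-x->S2 S2-y->S2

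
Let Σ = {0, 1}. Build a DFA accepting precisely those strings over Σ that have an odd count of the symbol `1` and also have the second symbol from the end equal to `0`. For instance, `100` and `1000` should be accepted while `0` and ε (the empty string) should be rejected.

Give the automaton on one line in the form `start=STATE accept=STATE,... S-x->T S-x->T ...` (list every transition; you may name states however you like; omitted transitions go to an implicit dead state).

Handle the two conditions separately and then intersect. One (2 states) tracks the count of `1`s modulo 2; the other (7 states) tracks the last 2 symbols read. Each combined state is a pair, one component from each; accept when both components accept.
11 states suffice.
          0    1  
>  q0     q1   q2 
   q1     q3   q4 
   q2     q5   q6 
   q3     q3   q4 
 * q4     q5   q6 
   q5     q7   q8 
   q6     q9  q10 
 * q7     q7   q8 
   q8     q9  q10 
   q9     q3   q4 
   q10    q5   q6 
(> = start, * = accepting)

start=q0 accept=q4,q7 q0-0->q1 q0-1->q2 q1-0->q3 q1-1->q4 q2-0->q5 q2-1->q6 q3-0->q3 q3-1->q4 q4-0->q5 q4-1->q6 q5-0->q7 q5-1->q8 q6-0->q9 q6-1->q10 q7-0->q7 q7-1->q8 q8-0->q9 q8-1->q10 q9-0->q3 q9-1->q4 q10-0->q5 q10-1->q6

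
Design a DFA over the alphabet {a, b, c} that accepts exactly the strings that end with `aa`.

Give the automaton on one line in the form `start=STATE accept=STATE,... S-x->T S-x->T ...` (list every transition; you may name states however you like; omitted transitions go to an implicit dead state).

Remember how much of `aa` the current input suffix matches. State q0 means no match yet; q1 means the last symbol is `a`; q2 means the last 2 symbols are `aa`. Only q2 accepts. On a mismatch, fall back to the longest proper suffix that is still a prefix of `aa`.
        a   b   c  
>  q0   q1  q0  q0 
   q1   q2  q0  q0 
 * q2   q2  q0  q0 
(> = start, * = accepting)

start=q0 accept=q2 q0-a->q1 q0-b->q0 q0-c->q0 q1-a->q2 q1-b->q0 q1-c->q0 q2-a->q2 q2-b->q0 q2-c->q0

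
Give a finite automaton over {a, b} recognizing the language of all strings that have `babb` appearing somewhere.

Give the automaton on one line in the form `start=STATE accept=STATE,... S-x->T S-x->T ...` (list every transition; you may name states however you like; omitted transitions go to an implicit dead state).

Track how much of `babb` has been matched so far: state q0 is no progress, q4 is the absorbing accept state reached once `babb` has occurred. Intermediate states record partial matches; on a mismatch, fall back to the longest reusable overlap.
A 5-state machine:
        a   b  
>  q0   q0  q1 
   q1   q2  q1 
   q2   q0  q3 
   q3   q2  q4 
 * q4   q4  q4 
(> = start, * = accepting)

start=q0 accept=q4 q0-a->q0 q0-b->q1 q1-a->q2 q1-b->q1 q2-a->q0 q2-b->q3 q3-a->q2 q3-b->q4 q4-a->q4 q4-b->q4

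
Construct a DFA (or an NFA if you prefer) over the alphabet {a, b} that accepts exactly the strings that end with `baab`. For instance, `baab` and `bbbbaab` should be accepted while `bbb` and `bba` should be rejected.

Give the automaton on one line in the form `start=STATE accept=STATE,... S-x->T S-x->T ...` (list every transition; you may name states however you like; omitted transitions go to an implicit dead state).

Remember how much of `baab` the current input suffix matches. State s0 means no match yet; s1 means the last symbol is `b`; s2 means the last 2 symbols are `ba`; s3 means the last 3 symbols are `baa`; s4 means the last 4 symbols are `baab`. Only s4 accepts. On a mismatch, fall back to the longest proper suffix that is still a prefix of `baab`.
5 states suffice.
        a   b  
>  s0   s0  s1 
   s1   s2  s1 
   s2   s3  s1 
   s3   s0  s4 
 * s4   s2  s1 
(> = start, * = accepting)

start=s0 accept=s4 s0-a->s0 s0-b->s1 s1-a->s2 s1-b->s1 s2-a->s3 s2-b->s1 s3-a->s0 s3-b->s4 s4-a->s2 s4-b->s1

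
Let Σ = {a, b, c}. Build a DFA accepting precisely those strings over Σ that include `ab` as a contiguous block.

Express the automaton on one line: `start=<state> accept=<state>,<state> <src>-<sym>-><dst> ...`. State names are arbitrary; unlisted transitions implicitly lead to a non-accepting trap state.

Track how much of `ab` has been matched so far: state q0 is no progress, q2 is the absorbing accept state reached once `ab` has occurred. Intermediate states record partial matches; on a mismatch, fall back to the longest reusable overlap.
A 3-state machine:
        a   b   c  
>  q0   q1  q0  q0 
   q1   q1  q2  q0 
 * q2   q2  q2  q2 
(> = start, * = accepting)

start=q0 accept=q2 q0-a->q1 q0-b->q0 q0-c->q0 q1-a->q1 q1-b->q2 q1-c->q0 q2-a->q2 q2-b->q2 q2-c->q2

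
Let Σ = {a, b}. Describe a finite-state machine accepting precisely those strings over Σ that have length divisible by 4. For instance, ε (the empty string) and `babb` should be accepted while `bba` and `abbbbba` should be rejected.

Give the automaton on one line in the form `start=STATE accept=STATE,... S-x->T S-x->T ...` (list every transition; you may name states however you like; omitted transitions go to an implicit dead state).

Count input length modulo 4: every symbol advances one step around the cycle S0 → S1 → S2 → S3 → S0. Accept at S0.
4 states suffice.
        a   b  
>* S0   S1  S1 
   S1   S2  S2 
   S2   S3  S3 
   S3   S0  S0 
(> = start, * = accepting)

start=S0 accept=S0 S0-a->S1 S0-b->S1 S1-a->S2 S1-b->S2 S2-a->S3 S2-b->S3 S3-a->S0 S3-b->S0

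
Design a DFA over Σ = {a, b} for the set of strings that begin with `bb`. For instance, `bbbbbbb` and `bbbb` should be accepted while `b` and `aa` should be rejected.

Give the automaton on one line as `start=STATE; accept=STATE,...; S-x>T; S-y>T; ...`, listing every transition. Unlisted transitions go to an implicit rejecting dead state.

start=q0; accept=q2; q0-a>q3; q0-b>q1; q1-a>q3; q1-b>q2; q2-a>q2; q2-b>q2; q3-a>q3; q3-b>q3

Walk along `bb` while the input agrees: from q0 take `b` to q1, and so on. Any deviation drops to the rejecting sink q3. Once q2 is reached the prefix is confirmed and every continuation is accepted.
        a   b  
>  q0   q3  q1 
   q1   q3  q2 
 * q2   q2  q2 
   q3   q3  q3 
(> = start, * = accepting)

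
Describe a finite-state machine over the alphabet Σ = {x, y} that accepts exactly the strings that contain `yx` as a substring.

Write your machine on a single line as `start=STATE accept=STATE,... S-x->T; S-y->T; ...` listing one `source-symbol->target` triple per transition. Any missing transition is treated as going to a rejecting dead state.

start=q0; accept=q2; q0-x->q0; q0-y->q1; q1-x->q2; q1-y->q1; q2-x->q2; q2-y->q2

Track how much of `yx` has been matched so far: state q0 is no progress, q2 is the absorbing accept state reached once `yx` has occurred. Intermediate states record partial matches; on a mismatch, fall back to the longest reusable overlap.
A 3-state machine:
        x   y  
>  q0   q0  q1 
   q1   q2  q1 
 * q2   q2  q2 
(> = start, * = accepting)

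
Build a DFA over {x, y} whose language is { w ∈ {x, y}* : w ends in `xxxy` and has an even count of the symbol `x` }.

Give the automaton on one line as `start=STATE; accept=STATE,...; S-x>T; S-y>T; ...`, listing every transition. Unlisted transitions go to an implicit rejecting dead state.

Handle the two conditions separately and then intersect. One (5 states) tracks how much of the suffix `xxxy` has currently been matched; the other (2 states) tracks the count of `x`s modulo 2. Each combined state is a pair, one component from each; accept when both components accept.
A 10-state machine:
        x   y  
>  q0   q1  q0 
   q1   q2  q3 
   q2   q4  q0 
   q3   q5  q3 
   q4   q6  q7 
   q5   q8  q0 
   q6   q4  q9 
   q7   q5  q3 
   q8   q6  q3 
 * q9   q1  q0 
(> = start, * = accepting)

start=q0; accept=q9; q0-x>q1; q0-y>q0; q1-x>q2; q1-y>q3; q2-x>q4; q2-y>q0; q3-x>q5; q3-y>q3; q4-x>q6; q4-y>q7; q5-x>q8; q5-y>q0; q6-x>q4; q6-y>q9; q7-x>q5; q7-y>q3; q8-x>q6; q8-y>q3; q9-x>q1; q9-y>q0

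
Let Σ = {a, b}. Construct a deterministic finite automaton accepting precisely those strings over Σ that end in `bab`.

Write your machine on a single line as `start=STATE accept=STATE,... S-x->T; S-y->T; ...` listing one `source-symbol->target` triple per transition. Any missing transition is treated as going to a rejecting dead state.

start=s0; accept=s3; s0-a->s0; s0-b->s1; s1-a->s2; s1-b->s1; s2-a->s0; s2-b->s3; s3-a->s2; s3-b->s1

Remember how much of `bab` the current input suffix matches. State s0 means no match yet; s1 means the last symbol is `b`; s2 means the last 2 symbols are `ba`; s3 means the last 3 symbols are `bab`. Only s3 accepts. On a mismatch, fall back to the longest proper suffix that is still a prefix of `bab`.
With 4 states:
        a   b  
>  s0   s0  s1 
   s1   s2  s1 
   s2   s0  s3 
 * s3   s2  s1 
(> = start, * = accepting)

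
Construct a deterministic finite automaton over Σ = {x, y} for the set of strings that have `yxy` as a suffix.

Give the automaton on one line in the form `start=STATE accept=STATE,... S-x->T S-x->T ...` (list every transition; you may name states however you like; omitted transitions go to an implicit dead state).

start=s0 accept=s3 s0-x->s0 s0-y->s1 s1-x->s2 s1-y->s1 s2-x->s0 s2-y->s3 s3-x->s2 s3-y->s1

Remember how much of `yxy` the current input suffix matches. State s0 means no match yet; s1 means the last symbol is `y`; s2 means the last 2 symbols are `yx`; s3 means the last 3 symbols are `yxy`. Only s3 accepts. On a mismatch, fall back to the longest proper suffix that is still a prefix of `yxy`.
A 4-state machine:
        x   y  
>  s0   s0  s1 
   s1   s2  s1 
   s2   s0  s3 
 * s3   s2  s1 
(> = start, * = accepting)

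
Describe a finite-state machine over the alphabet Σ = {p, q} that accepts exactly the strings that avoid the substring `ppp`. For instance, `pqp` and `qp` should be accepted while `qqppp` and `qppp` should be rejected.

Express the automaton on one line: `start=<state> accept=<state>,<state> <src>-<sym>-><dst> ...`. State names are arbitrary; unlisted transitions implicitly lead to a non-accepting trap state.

Track partial matches of the forbidden pattern `ppp`. State D is a dead state reached once `ppp` has occurred; every other state accepts. A means no part of `ppp` is currently matched.
With 4 states:
       p  q 
>* A   B  A 
 * B   C  A 
 * C   D  A 
   D   D  D 
(> = start, * = accepting)

start=A accept=A,B,C A-p->B A-q->A B-p->C B-q->A C-p->D C-q->A D-p->D D-q->D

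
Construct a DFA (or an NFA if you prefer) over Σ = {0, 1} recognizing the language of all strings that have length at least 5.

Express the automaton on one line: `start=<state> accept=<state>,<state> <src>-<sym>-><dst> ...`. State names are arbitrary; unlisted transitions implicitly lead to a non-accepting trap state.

We only need to distinguish lengths 0, 1, …, 5, and '>5'. Chain A → B → C → D → E → F → G on every symbol, with G looping. Accepting states: {F, G}.
With 7 states:
       0  1 
>  A   B  B 
   B   C  C 
   C   D  D 
   D   E  E 
   E   F  F 
 * F   G  G 
 * G   G  G 
(> = start, * = accepting)

start=A accept=F,G A-0->B A-1->B B-0->C B-1->C C-0->D C-1->D D-0->E D-1->E E-0->F E-1->F F-0->G F-1->G G-0->G G-1->G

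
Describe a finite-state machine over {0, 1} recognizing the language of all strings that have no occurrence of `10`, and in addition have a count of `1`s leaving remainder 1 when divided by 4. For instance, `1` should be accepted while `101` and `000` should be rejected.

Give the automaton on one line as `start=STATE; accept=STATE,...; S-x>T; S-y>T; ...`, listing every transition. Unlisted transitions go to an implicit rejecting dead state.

start=q0; accept=q1; q0-0>q0; q0-1>q1; q1-0>q2; q1-1>q3; q2-0>q2; q2-1>q2; q3-0>q2; q3-1>q4; q4-0>q2; q4-1>q5; q5-0>q2; q5-1>q1

Run two small machines in parallel and take their product. The first has 3 states tracking partial matches of the forbidden pattern `10`; the second has 4 states tracking the count of `1`s modulo 4. A product state is a pair (one from each), accepting exactly when both do. Minimizing collapses redundant product states.
With 6 states:
        0   1  
>  q0   q0  q1 
 * q1   q2  q3 
   q2   q2  q2 
   q3   q2  q4 
   q4   q2  q5 
   q5   q2  q1 
(> = start, * = accepting)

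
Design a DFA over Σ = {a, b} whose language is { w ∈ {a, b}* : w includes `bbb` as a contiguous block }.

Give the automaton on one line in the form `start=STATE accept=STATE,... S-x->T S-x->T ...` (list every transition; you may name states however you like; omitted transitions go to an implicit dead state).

Track how much of `bbb` has been matched so far: state S0 is no progress, S3 is the absorbing accept state reached once `bbb` has occurred. Intermediate states record partial matches; on a mismatch, fall back to the longest reusable overlap.
4 states suffice.
        a   b  
>  S0   S0  S1 
   S1   S0  S2 
   S2   S0  S3 
 * S3   S3  S3 
(> = start, * = accepting)

start=S0 accept=S3 S0-a->S0 S0-b->S1 S1-a->S0 S1-b->S2 S2-a->S0 S2-b->S3 S3-a->S3 S3-b->S3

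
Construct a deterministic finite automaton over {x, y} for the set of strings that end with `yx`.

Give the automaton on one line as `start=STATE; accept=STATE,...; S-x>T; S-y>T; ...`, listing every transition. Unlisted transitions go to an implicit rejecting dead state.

Remember how much of `yx` the current input suffix matches. State S0 means no match yet; S1 means the last symbol is `y`; S2 means the last 2 symbols are `yx`. Only S2 accepts. On a mismatch, fall back to the longest proper suffix that is still a prefix of `yx`.
A 3-state machine:
        x   y  
>  S0   S0  S1 
   S1   S2  S1 
 * S2   S0  S1 
(> = start, * = accepting)

start=S0; accept=S2; S0-x>S0; S0-y>S1; S1-x>S2; S1-y>S1; S2-x>S0; S2-y>S1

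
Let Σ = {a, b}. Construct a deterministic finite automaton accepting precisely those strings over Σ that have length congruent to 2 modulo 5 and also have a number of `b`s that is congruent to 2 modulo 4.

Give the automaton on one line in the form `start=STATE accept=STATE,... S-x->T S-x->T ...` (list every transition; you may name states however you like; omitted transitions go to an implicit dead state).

start=q0 accept=q5 q0-a->q1 q0-b->q2 q1-a->q3 q1-b->q4 q2-a->q4 q2-b->q5 q3-a->q6 q3-b->q7 q4-a->q7 q4-b->q8 q5-a->q8 q5-b->q9 q6-a->q10 q6-b->q11 q7-a->q11 q7-b->q12 q8-a->q12 q8-b->q13 q9-a->q13 q9-b->q10 q10-a->q0 q10-b->q14 q11-a->q14 q11-b->q15 q12-a->q15 q12-b->q16 q13-a->q16 q13-b->q0 q14-a->q2 q14-b->q17 q15-a->q17 q15-b->q18 q16-a->q18 q16-b->q1 q17-a->q5 q17-b->q19 q18-a->q19 q18-b->q3 q19-a->q9 q19-b->q6

Handle the two conditions separately and then intersect. One (5 states) tracks the input length modulo 5; the other (4 states) tracks the count of `b`s modulo 4. Each combined state is a pair, one component from each; accept when both components accept.
          a    b  
>  q0     q1   q2 
   q1     q3   q4 
   q2     q4   q5 
   q3     q6   q7 
   q4     q7   q8 
 * q5     q8   q9 
   q6    q10  q11 
   q7    q11  q12 
   q8    q12  q13 
   q9    q13  q10 
   q10    q0  q14 
   q11   q14  q15 
   q12   q15  q16 
   q13   q16   q0 
   q14    q2  q17 
   q15   q17  q18 
   q16   q18   q1 
   q17    q5  q19 
   q18   q19   q3 
   q19    q9   q6 
(> = start, * = accepting)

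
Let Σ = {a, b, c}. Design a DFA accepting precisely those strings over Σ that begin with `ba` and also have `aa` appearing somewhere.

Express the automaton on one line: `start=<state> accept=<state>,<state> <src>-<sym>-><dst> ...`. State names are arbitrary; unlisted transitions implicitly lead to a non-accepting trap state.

Run two small machines in parallel and take their product. The first has 4 states tracking whether the input so far still matches the prefix `ba`; the second has 3 states tracking whether and how much of `aa` has been seen. A product state is a pair (one from each), accepting exactly when both do. Equivalent product states are then merged.
6 states suffice.
        a   b   c  
>  q0   q1  q2  q1 
   q1   q1  q1  q1 
   q2   q3  q1  q1 
   q3   q4  q5  q5 
 * q4   q4  q4  q4 
   q5   q3  q5  q5 
(> = start, * = accepting)

start=q0 accept=q4 q0-a->q1 q0-b->q2 q0-c->q1 q1-a->q1 q1-b->q1 q1-c->q1 q2-a->q3 q2-b->q1 q2-c->q1 q3-a->q4 q3-b->q5 q3-c->q5 q4-a->q4 q4-b->q4 q4-c->q4 q5-a->q3 q5-b->q5 q5-c->q5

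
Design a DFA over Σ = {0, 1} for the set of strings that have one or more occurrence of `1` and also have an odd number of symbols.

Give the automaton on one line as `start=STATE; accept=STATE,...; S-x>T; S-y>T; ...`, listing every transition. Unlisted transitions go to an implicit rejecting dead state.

start=s0; accept=s2; s0-0>s1; s0-1>s2; s1-0>s0; s1-1>s3; s2-0>s3; s2-1>s3; s3-0>s2; s3-1>s2

Handle the two conditions separately and then intersect. The first has 3 states tracking the count of `1`s, saturating at 2; the second has 2 states tracking the input length modulo 2. A product state is a pair (one from each), accepting exactly when both do. Minimizing collapses redundant product states.
With 4 states:
        0   1  
>  s0   s1  s2 
   s1   s0  s3 
 * s2   s3  s3 
   s3   s2  s2 
(> = start, * = accepting)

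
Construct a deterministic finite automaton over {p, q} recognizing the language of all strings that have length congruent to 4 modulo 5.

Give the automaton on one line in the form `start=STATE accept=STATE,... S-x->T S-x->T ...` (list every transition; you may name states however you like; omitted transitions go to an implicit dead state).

start=A accept=E A-p->B A-q->B B-p->C B-q->C C-p->D C-q->D D-p->E D-q->E E-p->A E-q->A

Only the length mod 5 matters, so use a 5-cycle: from any state, every input symbol moves to the next state, wrapping E back to A. Mark E accepting.
       p  q 
>  A   B  B 
   B   C  C 
   C   D  D 
   D   E  E 
 * E   A  A 
(> = start, * = accepting)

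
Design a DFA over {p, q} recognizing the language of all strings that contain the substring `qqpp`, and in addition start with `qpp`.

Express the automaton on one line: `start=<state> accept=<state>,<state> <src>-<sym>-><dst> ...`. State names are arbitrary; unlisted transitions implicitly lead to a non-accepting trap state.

Build one automaton per condition and run them in lockstep. One (5 states) tracks whether and how much of `qqpp` has been seen; the other (5 states) tracks whether the input so far still matches the prefix `qpp`. Each combined state is a pair, one component from each; accept when both components accept. After merging equivalent states the machine shrinks.
With 9 states:
        p   q  
>  S0   S1  S2 
   S1   S1  S1 
   S2   S3  S1 
   S3   S4  S1 
   S4   S4  S5 
   S5   S4  S6 
   S6   S7  S6 
   S7   S8  S5 
 * S8   S8  S8 
(> = start, * = accepting)

start=S0 accept=S8 S0-p->S1 S0-q->S2 S1-p->S1 S1-q->S1 S2-p->S3 S2-q->S1 S3-p->S4 S3-q->S1 S4-p->S4 S4-q->S5 S5-p->S4 S5-q->S6 S6-p->S7 S6-q->S6 S7-p->S8 S7-q->S5 S8-p->S8 S8-q->S8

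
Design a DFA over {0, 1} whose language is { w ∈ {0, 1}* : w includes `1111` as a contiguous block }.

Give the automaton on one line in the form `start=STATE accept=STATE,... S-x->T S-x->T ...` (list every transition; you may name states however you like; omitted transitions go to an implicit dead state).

Track how much of `1111` has been matched so far: state q0 is no progress, q4 is the absorbing accept state reached once `1111` has occurred. Intermediate states record partial matches; on a mismatch, fall back to the longest reusable overlap.
A 5-state machine:
        0   1  
>  q0   q0  q1 
   q1   q0  q2 
   q2   q0  q3 
   q3   q0  q4 
 * q4   q4  q4 
(> = start, * = accepting)

start=q0 accept=q4 q0-0->q0 q0-1->q1 q1-0->q0 q1-1->q2 q2-0->q0 q2-1->q3 q3-0->q0 q3-1->q4 q4-0->q4 q4-1->q4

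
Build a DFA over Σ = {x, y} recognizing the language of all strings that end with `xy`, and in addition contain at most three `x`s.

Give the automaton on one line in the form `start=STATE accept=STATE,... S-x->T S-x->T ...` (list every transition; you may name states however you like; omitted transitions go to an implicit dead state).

start=q0 accept=q3,q5,q8 q0-x->q1 q0-y->q0 q1-x->q2 q1-y->q3 q2-x->q4 q2-y->q5 q3-x->q2 q3-y->q6 q4-x->q7 q4-y->q8 q5-x->q4 q5-y->q9 q6-x->q2 q6-y->q6 q7-x->q7 q7-y->q10 q8-x->q7 q8-y->q11 q9-x->q4 q9-y->q9 q10-x->q7 q10-y->q12 q11-x->q7 q11-y->q11 q12-x->q7 q12-y->q12

Handle the two conditions separately and then intersect. The first has 3 states tracking how much of the suffix `xy` has currently been matched; the second has 5 states tracking the count of `x`s, saturating at 4. A product state is a pair (one from each), accepting exactly when both do.
With 13 states:
          x    y  
>  q0     q1   q0 
   q1     q2   q3 
   q2     q4   q5 
 * q3     q2   q6 
   q4     q7   q8 
 * q5     q4   q9 
   q6     q2   q6 
   q7     q7  q10 
 * q8     q7  q11 
   q9     q4   q9 
   q10    q7  q12 
   q11    q7  q11 
   q12    q7  q12 
(> = start, * = accepting)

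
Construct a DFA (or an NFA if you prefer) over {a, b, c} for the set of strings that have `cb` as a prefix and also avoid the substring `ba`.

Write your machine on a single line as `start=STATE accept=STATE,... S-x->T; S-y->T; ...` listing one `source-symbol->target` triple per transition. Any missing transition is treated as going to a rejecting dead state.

Handle the two conditions separately and then intersect. The first has 4 states tracking whether the input so far still matches the prefix `cb`; the second has 3 states tracking partial matches of the forbidden pattern `ba`. A product state is a pair (one from each), accepting exactly when both do.
8 states suffice.
        a   b   c  
>  s0   s1  s2  s3 
   s1   s1  s2  s1 
   s2   s4  s2  s1 
   s3   s1  s5  s1 
   s4   s4  s4  s4 
 * s5   s6  s5  s7 
   s6   s6  s6  s6 
 * s7   s7  s5  s7 
(> = start, * = accepting)

start=s0; accept=s5,s7; s0-a->s1; s0-b->s2; s0-c->s3; s1-a->s1; s1-b->s2; s1-c->s1; s2-a->s4; s2-b->s2; s2-c->s1; s3-a->s1; s3-b->s5; s3-c->s1; s4-a->s4; s4-b->s4; s4-c->s4; s5-a->s6; s5-b->s5; s5-c->s7; s6-a->s6; s6-b->s6; s6-c->s6; s7-a->s7; s7-b->s5; s7-c->s7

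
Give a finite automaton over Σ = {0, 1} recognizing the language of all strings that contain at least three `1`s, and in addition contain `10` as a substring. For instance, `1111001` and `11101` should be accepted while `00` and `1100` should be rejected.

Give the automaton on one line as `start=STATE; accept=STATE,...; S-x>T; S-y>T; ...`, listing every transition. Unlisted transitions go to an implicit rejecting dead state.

start=s0; accept=s6; s0-0>s0; s0-1>s1; s1-0>s2; s1-1>s3; s2-0>s2; s2-1>s4; s3-0>s4; s3-1>s5; s4-0>s4; s4-1>s6; s5-0>s6; s5-1>s5; s6-0>s6; s6-1>s6

Run two small machines in parallel and take their product. The first has 5 states tracking the count of `1`s, saturating at 4; the second has 3 states tracking whether and how much of `10` has been seen. A product state is a pair (one from each), accepting exactly when both do. After merging equivalent states the machine shrinks.
With 7 states:
        0   1  
>  s0   s0  s1 
   s1   s2  s3 
   s2   s2  s4 
   s3   s4  s5 
   s4   s4  s6 
   s5   s6  s5 
 * s6   s6  s6 
(> = start, * = accepting)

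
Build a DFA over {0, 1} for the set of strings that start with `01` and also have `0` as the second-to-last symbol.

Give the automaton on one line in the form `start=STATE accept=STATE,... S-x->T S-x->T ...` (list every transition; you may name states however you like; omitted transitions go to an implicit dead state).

Build one automaton per condition and run them in lockstep. The first has 4 states tracking whether the input so far still matches the prefix `01`; the second has 7 states tracking the last 2 symbols read. A product state is a pair (one from each), accepting exactly when both do.
With 11 states:
          0    1  
>  q0     q1   q2 
   q1     q3   q4 
   q2     q5   q6 
   q3     q3   q7 
 * q4     q8   q9 
   q5     q3   q7 
   q6     q5   q6 
   q7     q5   q6 
   q8    q10   q4 
   q9     q8   q9 
 * q10   q10   q4 
(> = start, * = accepting)

start=q0 accept=q4,q10 q0-0->q1 q0-1->q2 q1-0->q3 q1-1->q4 q2-0->q5 q2-1->q6 q3-0->q3 q3-1->q7 q4-0->q8 q4-1->q9 q5-0->q3 q5-1->q7 q6-0->q5 q6-1->q6 q7-0->q5 q7-1->q6 q8-0->q10 q8-1->q4 q9-0->q8 q9-1->q9 q10-0->q10 q10-1->q4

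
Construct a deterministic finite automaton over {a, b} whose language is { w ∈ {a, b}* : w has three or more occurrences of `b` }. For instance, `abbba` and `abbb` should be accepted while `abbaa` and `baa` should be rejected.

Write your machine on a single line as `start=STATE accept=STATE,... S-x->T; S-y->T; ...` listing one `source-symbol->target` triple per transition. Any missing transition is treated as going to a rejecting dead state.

start=S0; accept=S3,S4; S0-a->S0; S0-b->S1; S1-a->S1; S1-b->S2; S2-a->S2; S2-b->S3; S3-a->S3; S3-b->S4; S4-a->S4; S4-b->S4

Count `b`s, saturating at 4: states S0 through S3 mean 0 through 3 `b`s seen; S4 means more than 3. Each `b` increments (capped at S4); other symbols loop. Accept from {S3, S4}.
With 5 states:
        a   b  
>  S0   S0  S1 
   S1   S1  S2 
   S2   S2  S3 
 * S3   S3  S4 
 * S4   S4  S4 
(> = start, * = accepting)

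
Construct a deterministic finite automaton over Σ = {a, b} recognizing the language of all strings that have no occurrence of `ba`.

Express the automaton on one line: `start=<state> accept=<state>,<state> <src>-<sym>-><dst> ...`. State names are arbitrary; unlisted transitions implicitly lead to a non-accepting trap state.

start=q0 accept=q0,q1 q0-a->q0 q0-b->q1 q1-a->q2 q1-b->q1 q2-a->q2 q2-b->q2

Track partial matches of the forbidden pattern `ba`. State q2 is a dead state reached once `ba` has occurred; every other state accepts. q0 means no part of `ba` is currently matched.
A 3-state machine:
        a   b  
>* q0   q0  q1 
 * q1   q2  q1 
   q2   q2  q2 
(> = start, * = accepting)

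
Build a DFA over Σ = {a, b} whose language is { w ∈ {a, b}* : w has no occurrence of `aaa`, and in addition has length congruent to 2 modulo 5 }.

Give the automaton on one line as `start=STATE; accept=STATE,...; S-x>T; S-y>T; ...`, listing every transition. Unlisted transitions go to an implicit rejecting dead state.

start=q0; accept=q3,q4,q5; q0-a>q1; q0-b>q2; q1-a>q3; q1-b>q4; q2-a>q5; q2-b>q4; q3-a>q6; q3-b>q7; q4-a>q8; q4-b>q7; q5-a>q9; q5-b>q7; q6-a>q6; q6-b>q6; q7-a>q10; q7-b>q11; q8-a>q12; q8-b>q11; q9-a>q6; q9-b>q11; q10-a>q13; q10-b>q0; q11-a>q14; q11-b>q0; q12-a>q6; q12-b>q0; q13-a>q6; q13-b>q2; q14-a>q15; q14-b>q2; q15-a>q6; q15-b>q4

Build one automaton per condition and run them in lockstep. The first has 4 states tracking partial matches of the forbidden pattern `aaa`; the second has 5 states tracking the input length modulo 5. A product state is a pair (one from each), accepting exactly when both do. After merging equivalent states the machine shrinks.
          a    b  
>  q0     q1   q2 
   q1     q3   q4 
   q2     q5   q4 
 * q3     q6   q7 
 * q4     q8   q7 
 * q5     q9   q7 
   q6     q6   q6 
   q7    q10  q11 
   q8    q12  q11 
   q9     q6  q11 
   q10   q13   q0 
   q11   q14   q0 
   q12    q6   q0 
   q13    q6   q2 
   q14   q15   q2 
   q15    q6   q4 
(> = start, * = accepting)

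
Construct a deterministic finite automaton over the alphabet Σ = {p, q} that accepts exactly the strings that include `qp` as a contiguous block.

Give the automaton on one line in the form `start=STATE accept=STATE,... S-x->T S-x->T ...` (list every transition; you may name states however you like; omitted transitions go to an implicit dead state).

start=s0 accept=s2 s0-p->s0 s0-q->s1 s1-p->s2 s1-q->s1 s2-p->s2 s2-q->s2

Track how much of `qp` has been matched so far: state s0 is no progress, s2 is the absorbing accept state reached once `qp` has occurred. Intermediate states record partial matches; on a mismatch, fall back to the longest reusable overlap.
With 3 states:
        p   q  
>  s0   s0  s1 
   s1   s2  s1 
 * s2   s2  s2 
(> = start, * = accepting)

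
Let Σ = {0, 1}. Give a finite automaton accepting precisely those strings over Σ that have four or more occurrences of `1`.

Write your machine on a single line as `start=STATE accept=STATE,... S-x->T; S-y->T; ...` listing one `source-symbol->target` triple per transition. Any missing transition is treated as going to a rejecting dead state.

start=q0; accept=q4,q5; q0-0->q0; q0-1->q1; q1-0->q1; q1-1->q2; q2-0->q2; q2-1->q3; q3-0->q3; q3-1->q4; q4-0->q4; q4-1->q5; q5-0->q5; q5-1->q5

Only the number of `1`s matters, and only up to 5. Make a chain q0 → q1 → q2 → q3 → q4 → q5 advanced by each `1` (with q5 absorbing); every other symbol self-loops. The accepting set is {q4, q5}.
A 6-state machine:
        0   1  
>  q0   q0  q1 
   q1   q1  q2 
   q2   q2  q3 
   q3   q3  q4 
 * q4   q4  q5 
 * q5   q5  q5 
(> = start, * = accepting)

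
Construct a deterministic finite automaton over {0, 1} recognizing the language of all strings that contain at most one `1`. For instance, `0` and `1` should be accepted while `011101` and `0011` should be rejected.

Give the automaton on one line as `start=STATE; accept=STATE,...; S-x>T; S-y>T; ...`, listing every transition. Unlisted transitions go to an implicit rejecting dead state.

start=A; accept=A,B; A-0>A; A-1>B; B-0>B; B-1>C; C-0>C; C-1>C

Count `1`s, saturating at 2: state A means no `1` yet, B means one `1` seen, C means more than one. Each `1` increments (capped at C); other symbols loop. Accept from {A, B}.
       0  1 
>* A   A  B 
 * B   B  C 
   C   C  C 
(> = start, * = accepting)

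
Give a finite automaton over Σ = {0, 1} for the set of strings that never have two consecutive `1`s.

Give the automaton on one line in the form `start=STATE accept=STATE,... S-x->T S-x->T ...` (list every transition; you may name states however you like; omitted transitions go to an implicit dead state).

start=A accept=A,B A-0->A A-1->B B-0->A B-1->C C-0->C C-1->C

Track partial matches of the forbidden pattern `11`. State C is a dead state reached once `11` has occurred; every other state accepts. A means no part of `11` is currently matched.
A 3-state machine:
       0  1 
>* A   A  B 
 * B   A  C 
   C   C  C 
(> = start, * = accepting)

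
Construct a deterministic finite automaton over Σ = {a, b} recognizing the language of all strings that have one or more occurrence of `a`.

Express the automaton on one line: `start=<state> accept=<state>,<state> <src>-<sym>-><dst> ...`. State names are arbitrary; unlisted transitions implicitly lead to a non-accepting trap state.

Only the number of `a`s matters, and only up to 2. Make a chain s0 → s1 → s2 advanced by each `a` (with s2 absorbing); every other symbol self-loops. The accepting set is {s1, s2}.
A 3-state machine:
        a   b  
>  s0   s1  s0 
 * s1   s2  s1 
 * s2   s2  s2 
(> = start, * = accepting)

start=s0 accept=s1,s2 s0-a->s1 s0-b->s0 s1-a->s2 s1-b->s1 s2-a->s2 s2-b->s2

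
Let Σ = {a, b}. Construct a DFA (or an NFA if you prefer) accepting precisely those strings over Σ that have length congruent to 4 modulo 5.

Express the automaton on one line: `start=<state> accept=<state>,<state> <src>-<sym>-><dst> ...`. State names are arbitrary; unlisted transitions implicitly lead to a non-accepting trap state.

Count input length modulo 5: every symbol advances one step around the cycle q0 → q1 → q2 → q3 → q4 → q0. Accept at q4.
With 5 states:
        a   b  
>  q0   q1  q1 
   q1   q2  q2 
   q2   q3  q3 
   q3   q4  q4 
 * q4   q0  q0 
(> = start, * = accepting)

start=q0 accept=q4 q0-a->q1 q0-b->q1 q1-a->q2 q1-b->q2 q2-a->q3 q2-b->q3 q3-a->q4 q3-b->q4 q4-a->q0 q4-b->q0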